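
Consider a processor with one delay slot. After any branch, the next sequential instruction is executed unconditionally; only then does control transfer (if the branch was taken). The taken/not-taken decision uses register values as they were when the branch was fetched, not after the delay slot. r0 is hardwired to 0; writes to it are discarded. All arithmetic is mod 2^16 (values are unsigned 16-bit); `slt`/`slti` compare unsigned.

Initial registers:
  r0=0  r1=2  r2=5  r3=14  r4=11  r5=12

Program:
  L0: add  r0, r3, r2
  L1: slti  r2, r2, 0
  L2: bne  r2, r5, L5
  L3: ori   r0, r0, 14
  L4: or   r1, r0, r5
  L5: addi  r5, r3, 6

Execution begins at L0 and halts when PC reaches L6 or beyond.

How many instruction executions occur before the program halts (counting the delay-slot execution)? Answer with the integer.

5

  step pc=0: add  r0, r3, r2  regs=(0,2,5,14,11,12)
  step pc=1: slti  r2, r2, 0  regs=(0,2,0,14,11,12)
  step pc=2: bne  r2, r5, L5  cond=T  regs=(0,2,0,14,11,12)
  step pc=3: ori   r0, r0, 14  regs=(0,2,0,14,11,12)
  step pc=5: addi  r5, r3, 6  regs=(0,2,0,14,11,20)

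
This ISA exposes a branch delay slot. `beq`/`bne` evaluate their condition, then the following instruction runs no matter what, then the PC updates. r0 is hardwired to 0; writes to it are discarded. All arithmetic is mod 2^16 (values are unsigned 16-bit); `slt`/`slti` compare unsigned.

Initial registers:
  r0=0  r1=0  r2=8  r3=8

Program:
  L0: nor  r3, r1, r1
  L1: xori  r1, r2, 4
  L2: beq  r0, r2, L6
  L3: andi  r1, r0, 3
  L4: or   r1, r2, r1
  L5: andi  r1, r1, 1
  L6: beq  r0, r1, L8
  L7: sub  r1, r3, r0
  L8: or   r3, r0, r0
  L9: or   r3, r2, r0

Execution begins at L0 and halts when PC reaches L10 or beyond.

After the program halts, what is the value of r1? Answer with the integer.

  step pc=0: nor  r3, r1, r1  regs=(0,0,8,65535)
  step pc=1: xori  r1, r2, 4  regs=(0,12,8,65535)
  step pc=2: beq  r0, r2, L6  cond=F  regs=(0,12,8,65535)
  step pc=3: andi  r1, r0, 3  regs=(0,0,8,65535)
  step pc=4: or   r1, r2, r1  regs=(0,8,8,65535)
  step pc=5: andi  r1, r1, 1  regs=(0,0,8,65535)
  step pc=6: beq  r0, r1, L8  cond=T  regs=(0,0,8,65535)
  step pc=7: sub  r1, r3, r0  regs=(0,65535,8,65535)
  step pc=8: or   r3, r0, r0  regs=(0,65535,8,0)
  step pc=9: or   r3, r2, r0  regs=(0,65535,8,8)

65535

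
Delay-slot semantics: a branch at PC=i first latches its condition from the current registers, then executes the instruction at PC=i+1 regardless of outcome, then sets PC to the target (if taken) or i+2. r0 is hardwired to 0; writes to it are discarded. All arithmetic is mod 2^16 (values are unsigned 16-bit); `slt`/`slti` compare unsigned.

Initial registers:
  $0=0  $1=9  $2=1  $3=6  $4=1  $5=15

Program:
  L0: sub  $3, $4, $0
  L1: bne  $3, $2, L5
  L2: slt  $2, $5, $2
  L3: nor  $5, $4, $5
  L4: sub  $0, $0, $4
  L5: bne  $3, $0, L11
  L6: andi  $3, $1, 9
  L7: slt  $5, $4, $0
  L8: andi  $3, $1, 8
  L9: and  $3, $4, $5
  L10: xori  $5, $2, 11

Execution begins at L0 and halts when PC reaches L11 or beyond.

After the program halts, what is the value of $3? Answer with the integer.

9

  step pc=0: sub  $3, $4, $0  regs=(0,9,1,1,1,15)
  step pc=1: bne  $3, $2, L5  cond=F  regs=(0,9,1,1,1,15)
  step pc=2: slt  $2, $5, $2  regs=(0,9,0,1,1,15)
  step pc=3: nor  $5, $4, $5  regs=(0,9,0,1,1,65520)
  step pc=4: sub  $0, $0, $4  regs=(0,9,0,1,1,65520)
  step pc=5: bne  $3, $0, L11  cond=T  regs=(0,9,0,1,1,65520)
  step pc=6: andi  $3, $1, 9  regs=(0,9,0,9,1,65520)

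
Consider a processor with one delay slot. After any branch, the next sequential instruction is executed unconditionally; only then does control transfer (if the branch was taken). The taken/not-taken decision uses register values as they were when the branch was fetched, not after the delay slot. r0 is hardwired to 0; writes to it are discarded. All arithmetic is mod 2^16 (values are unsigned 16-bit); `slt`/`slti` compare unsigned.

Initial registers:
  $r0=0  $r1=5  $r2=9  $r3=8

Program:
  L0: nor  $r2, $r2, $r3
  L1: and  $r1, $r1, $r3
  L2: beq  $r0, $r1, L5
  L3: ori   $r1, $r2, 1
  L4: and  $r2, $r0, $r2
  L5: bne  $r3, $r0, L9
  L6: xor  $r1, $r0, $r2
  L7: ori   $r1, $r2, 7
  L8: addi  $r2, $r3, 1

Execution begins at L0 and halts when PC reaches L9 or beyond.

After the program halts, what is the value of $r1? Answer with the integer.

PC=0  nor  $r2, $r2, $r3     | $r0=0 $r1=5 $r2=65526 $r3=8
PC=1  and  $r1, $r1, $r3     | $r0=0 $r1=0 $r2=65526 $r3=8
PC=2  beq  $r0, $r1, L5      | $r0=0 $r1=0 $r2=65526 $r3=8  [TAKEN]
PC=3  ori   $r1, $r2, 1      | $r0=0 $r1=65527 $r2=65526 $r3=8
PC=5  bne  $r3, $r0, L9      | $r0=0 $r1=65527 $r2=65526 $r3=8  [TAKEN]
PC=6  xor  $r1, $r0, $r2     | $r0=0 $r1=65526 $r2=65526 $r3=8

65526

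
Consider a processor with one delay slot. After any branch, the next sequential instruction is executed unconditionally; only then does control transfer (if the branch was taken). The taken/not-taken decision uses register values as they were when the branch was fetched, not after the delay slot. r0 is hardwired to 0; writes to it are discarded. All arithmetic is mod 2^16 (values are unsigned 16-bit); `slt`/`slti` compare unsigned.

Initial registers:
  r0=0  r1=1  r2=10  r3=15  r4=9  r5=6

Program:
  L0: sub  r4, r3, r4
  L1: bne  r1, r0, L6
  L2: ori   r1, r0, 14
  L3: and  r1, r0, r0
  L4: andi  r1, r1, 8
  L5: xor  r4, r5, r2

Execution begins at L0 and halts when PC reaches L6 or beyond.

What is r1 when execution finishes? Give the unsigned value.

#0 sub  r4, r3, r4 ; 0/1/10/15/6/6
#1 bne  r1, r0, L6 ; 0/1/10/15/6/6 ; →target
#2 ori   r1, r0, 14 ; 0/14/10/15/6/6

14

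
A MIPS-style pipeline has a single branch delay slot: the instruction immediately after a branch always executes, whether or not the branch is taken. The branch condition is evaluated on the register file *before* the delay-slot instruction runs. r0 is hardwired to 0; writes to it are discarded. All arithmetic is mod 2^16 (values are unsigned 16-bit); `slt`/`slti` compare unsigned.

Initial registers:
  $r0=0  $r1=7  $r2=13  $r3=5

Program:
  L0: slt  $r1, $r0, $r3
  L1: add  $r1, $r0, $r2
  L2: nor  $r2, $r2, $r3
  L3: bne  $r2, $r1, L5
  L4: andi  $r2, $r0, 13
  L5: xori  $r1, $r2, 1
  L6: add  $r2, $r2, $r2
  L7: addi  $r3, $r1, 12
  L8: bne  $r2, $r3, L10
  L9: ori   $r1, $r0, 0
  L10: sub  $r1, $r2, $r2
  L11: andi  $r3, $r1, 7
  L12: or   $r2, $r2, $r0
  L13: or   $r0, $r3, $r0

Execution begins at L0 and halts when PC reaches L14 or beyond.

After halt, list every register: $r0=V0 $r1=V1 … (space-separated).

$r0=0 $r1=0 $r2=0 $r3=0

#0 slt  $r1, $r0, $r3 ; 0/1/13/5
#1 add  $r1, $r0, $r2 ; 0/13/13/5
#2 nor  $r2, $r2, $r3 ; 0/13/65522/5
#3 bne  $r2, $r1, L5 ; 0/13/65522/5 ; →target
#4 andi  $r2, $r0, 13 ; 0/13/0/5
#5 xori  $r1, $r2, 1 ; 0/1/0/5
#6 add  $r2, $r2, $r2 ; 0/1/0/5
#7 addi  $r3, $r1, 12 ; 0/1/0/13
#8 bne  $r2, $r3, L10 ; 0/1/0/13 ; →target
#9 ori   $r1, $r0, 0 ; 0/0/0/13
#10 sub  $r1, $r2, $r2 ; 0/0/0/13
#11 andi  $r3, $r1, 7 ; 0/0/0/0
#12 or   $r2, $r2, $r0 ; 0/0/0/0
#13 or   $r0, $r3, $r0 ; 0/0/0/0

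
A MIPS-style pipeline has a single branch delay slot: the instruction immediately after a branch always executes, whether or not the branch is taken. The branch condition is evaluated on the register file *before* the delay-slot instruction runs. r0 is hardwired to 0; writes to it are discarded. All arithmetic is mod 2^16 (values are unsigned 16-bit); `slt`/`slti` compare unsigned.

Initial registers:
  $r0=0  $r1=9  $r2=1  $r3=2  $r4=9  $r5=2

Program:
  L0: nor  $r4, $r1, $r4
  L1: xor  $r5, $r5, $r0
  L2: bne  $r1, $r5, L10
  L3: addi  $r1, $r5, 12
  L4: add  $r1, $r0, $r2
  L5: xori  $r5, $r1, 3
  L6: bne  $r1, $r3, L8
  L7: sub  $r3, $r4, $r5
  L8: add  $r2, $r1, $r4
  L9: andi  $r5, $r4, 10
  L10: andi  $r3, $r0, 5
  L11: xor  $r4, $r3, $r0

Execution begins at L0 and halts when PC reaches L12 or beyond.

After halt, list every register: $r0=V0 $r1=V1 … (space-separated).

[0] nor  $r4, $r1, $r4  →  {$r0:0, $r1:9, $r2:1, $r3:2, $r4:65526, $r5:2}
[1] xor  $r5, $r5, $r0  →  {$r0:0, $r1:9, $r2:1, $r3:2, $r4:65526, $r5:2}
[2] bne  $r1, $r5, L10  →  {$r0:0, $r1:9, $r2:1, $r3:2, $r4:65526, $r5:2}  ⟨branch taken⟩
[3] addi  $r1, $r5, 12  →  {$r0:0, $r1:14, $r2:1, $r3:2, $r4:65526, $r5:2}
[10] andi  $r3, $r0, 5  →  {$r0:0, $r1:14, $r2:1, $r3:0, $r4:65526, $r5:2}
[11] xor  $r4, $r3, $r0  →  {$r0:0, $r1:14, $r2:1, $r3:0, $r4:0, $r5:2}

$r0=0 $r1=14 $r2=1 $r3=0 $r4=0 $r5=2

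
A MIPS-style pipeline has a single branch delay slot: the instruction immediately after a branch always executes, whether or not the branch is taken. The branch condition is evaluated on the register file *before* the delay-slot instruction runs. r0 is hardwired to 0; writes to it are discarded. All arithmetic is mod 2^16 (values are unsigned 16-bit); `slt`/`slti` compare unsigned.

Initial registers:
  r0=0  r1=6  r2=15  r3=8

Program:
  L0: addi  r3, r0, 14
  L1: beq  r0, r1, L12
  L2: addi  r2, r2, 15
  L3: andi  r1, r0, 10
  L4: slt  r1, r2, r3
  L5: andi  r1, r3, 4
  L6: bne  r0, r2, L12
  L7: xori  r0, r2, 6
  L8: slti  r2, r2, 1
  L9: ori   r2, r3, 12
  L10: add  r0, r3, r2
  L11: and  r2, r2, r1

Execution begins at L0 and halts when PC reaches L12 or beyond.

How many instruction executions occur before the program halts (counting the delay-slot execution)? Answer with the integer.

8

PC=0  addi  r3, r0, 14       | r0=0 r1=6 r2=15 r3=14
PC=1  beq  r0, r1, L12       | r0=0 r1=6 r2=15 r3=14  [not taken]
PC=2  addi  r2, r2, 15       | r0=0 r1=6 r2=30 r3=14
PC=3  andi  r1, r0, 10       | r0=0 r1=0 r2=30 r3=14
PC=4  slt  r1, r2, r3        | r0=0 r1=0 r2=30 r3=14
PC=5  andi  r1, r3, 4        | r0=0 r1=4 r2=30 r3=14
PC=6  bne  r0, r2, L12       | r0=0 r1=4 r2=30 r3=14  [TAKEN]
PC=7  xori  r0, r2, 6        | r0=0 r1=4 r2=30 r3=14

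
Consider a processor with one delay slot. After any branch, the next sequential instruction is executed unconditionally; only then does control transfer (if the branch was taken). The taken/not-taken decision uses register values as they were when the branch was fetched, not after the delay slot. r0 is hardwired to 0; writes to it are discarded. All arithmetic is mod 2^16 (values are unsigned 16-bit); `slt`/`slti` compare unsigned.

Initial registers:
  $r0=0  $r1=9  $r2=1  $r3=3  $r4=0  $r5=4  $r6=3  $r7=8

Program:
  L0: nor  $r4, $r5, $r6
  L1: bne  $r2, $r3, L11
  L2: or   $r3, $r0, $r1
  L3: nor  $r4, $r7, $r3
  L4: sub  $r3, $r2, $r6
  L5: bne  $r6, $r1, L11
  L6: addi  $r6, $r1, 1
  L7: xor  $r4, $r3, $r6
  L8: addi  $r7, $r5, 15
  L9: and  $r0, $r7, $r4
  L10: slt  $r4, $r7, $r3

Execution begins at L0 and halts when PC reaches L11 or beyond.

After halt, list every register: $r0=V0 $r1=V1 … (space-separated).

[0] nor  $r4, $r5, $r6  →  {$r0:0, $r1:9, $r2:1, $r3:3, $r4:65528, $r5:4, $r6:3, $r7:8}
[1] bne  $r2, $r3, L11  →  {$r0:0, $r1:9, $r2:1, $r3:3, $r4:65528, $r5:4, $r6:3, $r7:8}  ⟨branch taken⟩
[2] or   $r3, $r0, $r1  →  {$r0:0, $r1:9, $r2:1, $r3:9, $r4:65528, $r5:4, $r6:3, $r7:8}

$r0=0 $r1=9 $r2=1 $r3=9 $r4=65528 $r5=4 $r6=3 $r7=8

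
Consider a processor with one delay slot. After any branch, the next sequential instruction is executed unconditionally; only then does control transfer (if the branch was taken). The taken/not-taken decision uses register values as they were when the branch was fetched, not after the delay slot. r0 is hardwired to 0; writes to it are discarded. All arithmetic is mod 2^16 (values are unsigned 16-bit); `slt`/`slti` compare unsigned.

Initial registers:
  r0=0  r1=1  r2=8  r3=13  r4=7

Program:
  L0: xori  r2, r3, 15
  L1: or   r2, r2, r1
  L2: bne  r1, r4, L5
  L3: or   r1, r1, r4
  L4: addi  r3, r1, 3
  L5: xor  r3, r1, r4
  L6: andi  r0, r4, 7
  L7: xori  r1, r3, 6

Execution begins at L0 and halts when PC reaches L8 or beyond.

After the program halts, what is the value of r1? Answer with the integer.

6

#0 xori  r2, r3, 15 ; 0/1/2/13/7
#1 or   r2, r2, r1 ; 0/1/3/13/7
#2 bne  r1, r4, L5 ; 0/1/3/13/7 ; →target
#3 or   r1, r1, r4 ; 0/7/3/13/7
#5 xor  r3, r1, r4 ; 0/7/3/0/7
#6 andi  r0, r4, 7 ; 0/7/3/0/7
#7 xori  r1, r3, 6 ; 0/6/3/0/7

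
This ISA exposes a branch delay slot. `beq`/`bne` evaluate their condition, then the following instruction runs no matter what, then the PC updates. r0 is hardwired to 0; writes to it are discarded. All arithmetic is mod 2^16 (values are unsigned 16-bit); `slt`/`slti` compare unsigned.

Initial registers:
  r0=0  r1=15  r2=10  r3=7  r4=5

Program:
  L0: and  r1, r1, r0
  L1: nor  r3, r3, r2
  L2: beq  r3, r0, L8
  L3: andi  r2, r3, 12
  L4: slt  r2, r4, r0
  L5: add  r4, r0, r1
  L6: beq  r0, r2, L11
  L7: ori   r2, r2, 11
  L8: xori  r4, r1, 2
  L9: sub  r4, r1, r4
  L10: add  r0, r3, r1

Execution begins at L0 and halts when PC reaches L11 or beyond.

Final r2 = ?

11

#0 and  r1, r1, r0 ; 0/0/10/7/5
#1 nor  r3, r3, r2 ; 0/0/10/65520/5
#2 beq  r3, r0, L8 ; 0/0/10/65520/5 ; →fallthru
#3 andi  r2, r3, 12 ; 0/0/0/65520/5
#4 slt  r2, r4, r0 ; 0/0/0/65520/5
#5 add  r4, r0, r1 ; 0/0/0/65520/0
#6 beq  r0, r2, L11 ; 0/0/0/65520/0 ; →target
#7 ori   r2, r2, 11 ; 0/0/11/65520/0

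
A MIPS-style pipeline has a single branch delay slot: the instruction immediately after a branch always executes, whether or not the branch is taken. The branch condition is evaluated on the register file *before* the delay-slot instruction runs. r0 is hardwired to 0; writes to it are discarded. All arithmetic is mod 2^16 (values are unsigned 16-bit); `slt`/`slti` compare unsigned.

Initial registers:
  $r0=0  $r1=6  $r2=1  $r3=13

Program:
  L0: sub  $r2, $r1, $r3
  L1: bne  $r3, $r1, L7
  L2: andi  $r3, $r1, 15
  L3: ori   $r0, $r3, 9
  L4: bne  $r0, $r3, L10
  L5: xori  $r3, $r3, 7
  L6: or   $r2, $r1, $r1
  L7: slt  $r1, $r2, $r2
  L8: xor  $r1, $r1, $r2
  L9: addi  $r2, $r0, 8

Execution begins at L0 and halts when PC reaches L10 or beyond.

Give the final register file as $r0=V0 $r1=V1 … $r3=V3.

$r0=0 $r1=65529 $r2=8 $r3=6

#0 sub  $r2, $r1, $r3 ; 0/6/65529/13
#1 bne  $r3, $r1, L7 ; 0/6/65529/13 ; →target
#2 andi  $r3, $r1, 15 ; 0/6/65529/6
#7 slt  $r1, $r2, $r2 ; 0/0/65529/6
#8 xor  $r1, $r1, $r2 ; 0/65529/65529/6
#9 addi  $r2, $r0, 8 ; 0/65529/8/6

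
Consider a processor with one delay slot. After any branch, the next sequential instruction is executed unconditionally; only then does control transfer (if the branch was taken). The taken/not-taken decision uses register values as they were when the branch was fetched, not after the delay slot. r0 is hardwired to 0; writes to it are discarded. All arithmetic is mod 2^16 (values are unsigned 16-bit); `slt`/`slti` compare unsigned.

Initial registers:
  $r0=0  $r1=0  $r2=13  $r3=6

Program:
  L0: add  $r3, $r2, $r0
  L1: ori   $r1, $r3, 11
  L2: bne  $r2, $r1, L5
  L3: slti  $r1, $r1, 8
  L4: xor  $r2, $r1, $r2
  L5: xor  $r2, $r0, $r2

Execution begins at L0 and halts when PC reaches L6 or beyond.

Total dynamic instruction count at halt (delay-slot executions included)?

5

#0 add  $r3, $r2, $r0 ; 0/0/13/13
#1 ori   $r1, $r3, 11 ; 0/15/13/13
#2 bne  $r2, $r1, L5 ; 0/15/13/13 ; →target
#3 slti  $r1, $r1, 8 ; 0/0/13/13
#5 xor  $r2, $r0, $r2 ; 0/0/13/13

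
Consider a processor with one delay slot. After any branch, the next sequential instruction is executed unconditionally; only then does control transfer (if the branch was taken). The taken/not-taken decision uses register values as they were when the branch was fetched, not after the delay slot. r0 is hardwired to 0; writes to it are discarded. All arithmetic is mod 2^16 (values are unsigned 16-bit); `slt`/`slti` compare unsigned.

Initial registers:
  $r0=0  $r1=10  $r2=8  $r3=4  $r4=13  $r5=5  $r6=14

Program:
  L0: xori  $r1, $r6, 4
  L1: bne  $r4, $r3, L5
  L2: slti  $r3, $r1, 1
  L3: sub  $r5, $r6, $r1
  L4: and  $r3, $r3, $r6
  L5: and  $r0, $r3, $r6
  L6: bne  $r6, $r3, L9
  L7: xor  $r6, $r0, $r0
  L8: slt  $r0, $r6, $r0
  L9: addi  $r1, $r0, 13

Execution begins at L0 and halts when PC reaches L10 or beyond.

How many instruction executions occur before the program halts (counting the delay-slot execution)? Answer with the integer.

7

  step pc=0: xori  $r1, $r6, 4  regs=(0,10,8,4,13,5,14)
  step pc=1: bne  $r4, $r3, L5  cond=T  regs=(0,10,8,4,13,5,14)
  step pc=2: slti  $r3, $r1, 1  regs=(0,10,8,0,13,5,14)
  step pc=5: and  $r0, $r3, $r6  regs=(0,10,8,0,13,5,14)
  step pc=6: bne  $r6, $r3, L9  cond=T  regs=(0,10,8,0,13,5,14)
  step pc=7: xor  $r6, $r0, $r0  regs=(0,10,8,0,13,5,0)
  step pc=9: addi  $r1, $r0, 13  regs=(0,13,8,0,13,5,0)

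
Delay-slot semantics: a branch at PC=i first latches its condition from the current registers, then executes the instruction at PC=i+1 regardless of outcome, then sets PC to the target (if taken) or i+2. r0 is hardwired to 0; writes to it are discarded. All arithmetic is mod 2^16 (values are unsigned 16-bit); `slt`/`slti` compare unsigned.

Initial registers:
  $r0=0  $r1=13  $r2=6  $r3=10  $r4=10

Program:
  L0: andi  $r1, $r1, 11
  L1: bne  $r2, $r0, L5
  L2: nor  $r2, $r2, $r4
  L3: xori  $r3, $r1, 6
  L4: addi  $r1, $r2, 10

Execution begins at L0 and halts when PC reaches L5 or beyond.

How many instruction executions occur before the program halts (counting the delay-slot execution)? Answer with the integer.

PC=0  andi  $r1, $r1, 11     | $r0=0 $r1=9 $r2=6 $r3=10 $r4=10
PC=1  bne  $r2, $r0, L5      | $r0=0 $r1=9 $r2=6 $r3=10 $r4=10  [TAKEN]
PC=2  nor  $r2, $r2, $r4     | $r0=0 $r1=9 $r2=65521 $r3=10 $r4=10

3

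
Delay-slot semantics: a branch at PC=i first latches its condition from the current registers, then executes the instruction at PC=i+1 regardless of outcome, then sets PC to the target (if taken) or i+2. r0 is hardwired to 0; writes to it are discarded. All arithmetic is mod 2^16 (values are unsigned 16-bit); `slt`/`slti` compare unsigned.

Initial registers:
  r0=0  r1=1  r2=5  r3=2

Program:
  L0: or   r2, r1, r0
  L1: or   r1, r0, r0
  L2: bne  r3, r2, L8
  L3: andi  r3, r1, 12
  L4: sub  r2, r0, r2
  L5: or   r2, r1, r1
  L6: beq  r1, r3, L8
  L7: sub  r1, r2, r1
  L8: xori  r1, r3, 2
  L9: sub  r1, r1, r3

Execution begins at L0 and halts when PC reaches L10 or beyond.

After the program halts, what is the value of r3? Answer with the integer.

0

  step pc=0: or   r2, r1, r0  regs=(0,1,1,2)
  step pc=1: or   r1, r0, r0  regs=(0,0,1,2)
  step pc=2: bne  r3, r2, L8  cond=T  regs=(0,0,1,2)
  step pc=3: andi  r3, r1, 12  regs=(0,0,1,0)
  step pc=8: xori  r1, r3, 2  regs=(0,2,1,0)
  step pc=9: sub  r1, r1, r3  regs=(0,2,1,0)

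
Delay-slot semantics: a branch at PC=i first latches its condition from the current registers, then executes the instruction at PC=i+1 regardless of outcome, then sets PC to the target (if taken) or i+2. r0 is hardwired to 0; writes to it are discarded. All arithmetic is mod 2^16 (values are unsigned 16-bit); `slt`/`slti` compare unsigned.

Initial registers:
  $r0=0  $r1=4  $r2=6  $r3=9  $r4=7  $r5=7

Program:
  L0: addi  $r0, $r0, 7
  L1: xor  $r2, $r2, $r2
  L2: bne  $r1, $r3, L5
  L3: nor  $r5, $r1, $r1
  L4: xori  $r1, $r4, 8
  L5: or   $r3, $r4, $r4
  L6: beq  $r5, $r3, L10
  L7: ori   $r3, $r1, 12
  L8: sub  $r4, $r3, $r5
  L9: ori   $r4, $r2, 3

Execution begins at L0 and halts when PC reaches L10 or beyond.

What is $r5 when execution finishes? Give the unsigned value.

PC=0  addi  $r0, $r0, 7      | $r0=0 $r1=4 $r2=6 $r3=9 $r4=7 $r5=7
PC=1  xor  $r2, $r2, $r2     | $r0=0 $r1=4 $r2=0 $r3=9 $r4=7 $r5=7
PC=2  bne  $r1, $r3, L5      | $r0=0 $r1=4 $r2=0 $r3=9 $r4=7 $r5=7  [TAKEN]
PC=3  nor  $r5, $r1, $r1     | $r0=0 $r1=4 $r2=0 $r3=9 $r4=7 $r5=65531
PC=5  or   $r3, $r4, $r4     | $r0=0 $r1=4 $r2=0 $r3=7 $r4=7 $r5=65531
PC=6  beq  $r5, $r3, L10     | $r0=0 $r1=4 $r2=0 $r3=7 $r4=7 $r5=65531  [not taken]
PC=7  ori   $r3, $r1, 12     | $r0=0 $r1=4 $r2=0 $r3=12 $r4=7 $r5=65531
PC=8  sub  $r4, $r3, $r5     | $r0=0 $r1=4 $r2=0 $r3=12 $r4=17 $r5=65531
PC=9  ori   $r4, $r2, 3      | $r0=0 $r1=4 $r2=0 $r3=12 $r4=3 $r5=65531

65531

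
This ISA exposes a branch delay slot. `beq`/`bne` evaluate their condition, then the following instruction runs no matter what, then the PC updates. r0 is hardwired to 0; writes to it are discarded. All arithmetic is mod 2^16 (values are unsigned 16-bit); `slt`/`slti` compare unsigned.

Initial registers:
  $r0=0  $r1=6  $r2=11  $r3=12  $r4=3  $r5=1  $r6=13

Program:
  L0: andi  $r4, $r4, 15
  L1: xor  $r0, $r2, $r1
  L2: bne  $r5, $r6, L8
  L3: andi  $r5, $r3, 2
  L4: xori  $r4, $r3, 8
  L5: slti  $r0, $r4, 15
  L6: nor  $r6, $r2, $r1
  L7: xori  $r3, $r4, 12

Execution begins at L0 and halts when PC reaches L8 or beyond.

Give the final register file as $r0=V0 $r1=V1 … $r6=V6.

$r0=0 $r1=6 $r2=11 $r3=12 $r4=3 $r5=0 $r6=13

[0] andi  $r4, $r4, 15  →  {$r0:0, $r1:6, $r2:11, $r3:12, $r4:3, $r5:1, $r6:13}
[1] xor  $r0, $r2, $r1  →  {$r0:0, $r1:6, $r2:11, $r3:12, $r4:3, $r5:1, $r6:13}
[2] bne  $r5, $r6, L8  →  {$r0:0, $r1:6, $r2:11, $r3:12, $r4:3, $r5:1, $r6:13}  ⟨branch taken⟩
[3] andi  $r5, $r3, 2  →  {$r0:0, $r1:6, $r2:11, $r3:12, $r4:3, $r5:0, $r6:13}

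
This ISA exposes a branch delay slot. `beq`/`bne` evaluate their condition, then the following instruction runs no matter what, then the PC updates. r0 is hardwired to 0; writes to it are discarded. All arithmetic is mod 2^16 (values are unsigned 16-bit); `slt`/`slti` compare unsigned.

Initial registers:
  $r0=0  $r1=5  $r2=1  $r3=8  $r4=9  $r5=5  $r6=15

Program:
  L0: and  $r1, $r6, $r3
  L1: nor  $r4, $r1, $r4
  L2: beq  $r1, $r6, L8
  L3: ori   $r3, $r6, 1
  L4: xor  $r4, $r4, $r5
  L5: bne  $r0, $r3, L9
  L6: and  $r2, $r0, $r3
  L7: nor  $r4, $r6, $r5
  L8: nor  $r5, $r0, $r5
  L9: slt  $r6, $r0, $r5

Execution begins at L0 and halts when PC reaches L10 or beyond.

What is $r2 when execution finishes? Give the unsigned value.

0

PC=0  and  $r1, $r6, $r3     | $r0=0 $r1=8 $r2=1 $r3=8 $r4=9 $r5=5 $r6=15
PC=1  nor  $r4, $r1, $r4     | $r0=0 $r1=8 $r2=1 $r3=8 $r4=65526 $r5=5 $r6=15
PC=2  beq  $r1, $r6, L8      | $r0=0 $r1=8 $r2=1 $r3=8 $r4=65526 $r5=5 $r6=15  [not taken]
PC=3  ori   $r3, $r6, 1      | $r0=0 $r1=8 $r2=1 $r3=15 $r4=65526 $r5=5 $r6=15
PC=4  xor  $r4, $r4, $r5     | $r0=0 $r1=8 $r2=1 $r3=15 $r4=65523 $r5=5 $r6=15
PC=5  bne  $r0, $r3, L9      | $r0=0 $r1=8 $r2=1 $r3=15 $r4=65523 $r5=5 $r6=15  [TAKEN]
PC=6  and  $r2, $r0, $r3     | $r0=0 $r1=8 $r2=0 $r3=15 $r4=65523 $r5=5 $r6=15
PC=9  slt  $r6, $r0, $r5     | $r0=0 $r1=8 $r2=0 $r3=15 $r4=65523 $r5=5 $r6=1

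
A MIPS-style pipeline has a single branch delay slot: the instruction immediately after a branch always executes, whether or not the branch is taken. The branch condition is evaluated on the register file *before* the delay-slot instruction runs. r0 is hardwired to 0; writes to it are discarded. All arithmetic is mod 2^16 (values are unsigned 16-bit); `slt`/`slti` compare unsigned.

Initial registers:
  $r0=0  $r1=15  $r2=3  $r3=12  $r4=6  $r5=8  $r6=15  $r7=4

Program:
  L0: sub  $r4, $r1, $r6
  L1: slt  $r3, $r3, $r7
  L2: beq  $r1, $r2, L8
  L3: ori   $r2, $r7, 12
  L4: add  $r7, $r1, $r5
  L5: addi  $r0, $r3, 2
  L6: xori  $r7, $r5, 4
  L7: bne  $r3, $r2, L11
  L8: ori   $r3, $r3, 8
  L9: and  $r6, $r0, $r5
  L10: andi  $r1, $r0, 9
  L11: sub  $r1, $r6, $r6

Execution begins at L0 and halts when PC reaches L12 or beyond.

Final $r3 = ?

PC=0  sub  $r4, $r1, $r6     | $r0=0 $r1=15 $r2=3 $r3=12 $r4=0 $r5=8 $r6=15 $r7=4
PC=1  slt  $r3, $r3, $r7     | $r0=0 $r1=15 $r2=3 $r3=0 $r4=0 $r5=8 $r6=15 $r7=4
PC=2  beq  $r1, $r2, L8      | $r0=0 $r1=15 $r2=3 $r3=0 $r4=0 $r5=8 $r6=15 $r7=4  [not taken]
PC=3  ori   $r2, $r7, 12     | $r0=0 $r1=15 $r2=12 $r3=0 $r4=0 $r5=8 $r6=15 $r7=4
PC=4  add  $r7, $r1, $r5     | $r0=0 $r1=15 $r2=12 $r3=0 $r4=0 $r5=8 $r6=15 $r7=23
PC=5  addi  $r0, $r3, 2      | $r0=0 $r1=15 $r2=12 $r3=0 $r4=0 $r5=8 $r6=15 $r7=23
PC=6  xori  $r7, $r5, 4      | $r0=0 $r1=15 $r2=12 $r3=0 $r4=0 $r5=8 $r6=15 $r7=12
PC=7  bne  $r3, $r2, L11     | $r0=0 $r1=15 $r2=12 $r3=0 $r4=0 $r5=8 $r6=15 $r7=12  [TAKEN]
PC=8  ori   $r3, $r3, 8      | $r0=0 $r1=15 $r2=12 $r3=8 $r4=0 $r5=8 $r6=15 $r7=12
PC=11 sub  $r1, $r6, $r6     | $r0=0 $r1=0 $r2=12 $r3=8 $r4=0 $r5=8 $r6=15 $r7=12

8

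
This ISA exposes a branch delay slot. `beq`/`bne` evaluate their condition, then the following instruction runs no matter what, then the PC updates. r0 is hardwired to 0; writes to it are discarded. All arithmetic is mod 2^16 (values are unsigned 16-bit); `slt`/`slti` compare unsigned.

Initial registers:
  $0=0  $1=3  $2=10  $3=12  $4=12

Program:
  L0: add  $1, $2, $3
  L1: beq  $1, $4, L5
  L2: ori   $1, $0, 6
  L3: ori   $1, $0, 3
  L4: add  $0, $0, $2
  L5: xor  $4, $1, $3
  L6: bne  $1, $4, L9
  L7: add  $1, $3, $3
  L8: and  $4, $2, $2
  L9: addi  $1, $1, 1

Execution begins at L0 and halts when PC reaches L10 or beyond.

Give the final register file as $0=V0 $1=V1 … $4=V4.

PC=0  add  $1, $2, $3        | $0=0 $1=22 $2=10 $3=12 $4=12
PC=1  beq  $1, $4, L5        | $0=0 $1=22 $2=10 $3=12 $4=12  [not taken]
PC=2  ori   $1, $0, 6        | $0=0 $1=6 $2=10 $3=12 $4=12
PC=3  ori   $1, $0, 3        | $0=0 $1=3 $2=10 $3=12 $4=12
PC=4  add  $0, $0, $2        | $0=0 $1=3 $2=10 $3=12 $4=12
PC=5  xor  $4, $1, $3        | $0=0 $1=3 $2=10 $3=12 $4=15
PC=6  bne  $1, $4, L9        | $0=0 $1=3 $2=10 $3=12 $4=15  [TAKEN]
PC=7  add  $1, $3, $3        | $0=0 $1=24 $2=10 $3=12 $4=15
PC=9  addi  $1, $1, 1        | $0=0 $1=25 $2=10 $3=12 $4=15

$0=0 $1=25 $2=10 $3=12 $4=15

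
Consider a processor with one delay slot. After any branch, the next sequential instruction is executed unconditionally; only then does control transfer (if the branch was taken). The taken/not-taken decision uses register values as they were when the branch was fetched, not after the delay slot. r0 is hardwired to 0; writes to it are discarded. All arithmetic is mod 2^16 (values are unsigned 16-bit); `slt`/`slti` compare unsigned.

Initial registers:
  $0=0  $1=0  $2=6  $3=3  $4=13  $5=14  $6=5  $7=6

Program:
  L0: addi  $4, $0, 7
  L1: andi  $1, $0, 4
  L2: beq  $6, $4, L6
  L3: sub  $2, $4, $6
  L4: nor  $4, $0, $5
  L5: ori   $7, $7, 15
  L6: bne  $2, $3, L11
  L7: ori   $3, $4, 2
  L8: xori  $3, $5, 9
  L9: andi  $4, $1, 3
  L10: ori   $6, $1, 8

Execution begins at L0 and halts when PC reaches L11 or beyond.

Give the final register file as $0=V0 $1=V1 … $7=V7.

$0=0 $1=0 $2=2 $3=65523 $4=65521 $5=14 $6=5 $7=15

#0 addi  $4, $0, 7 ; 0/0/6/3/7/14/5/6
#1 andi  $1, $0, 4 ; 0/0/6/3/7/14/5/6
#2 beq  $6, $4, L6 ; 0/0/6/3/7/14/5/6 ; →fallthru
#3 sub  $2, $4, $6 ; 0/0/2/3/7/14/5/6
#4 nor  $4, $0, $5 ; 0/0/2/3/65521/14/5/6
#5 ori   $7, $7, 15 ; 0/0/2/3/65521/14/5/15
#6 bne  $2, $3, L11 ; 0/0/2/3/65521/14/5/15 ; →target
#7 ori   $3, $4, 2 ; 0/0/2/65523/65521/14/5/15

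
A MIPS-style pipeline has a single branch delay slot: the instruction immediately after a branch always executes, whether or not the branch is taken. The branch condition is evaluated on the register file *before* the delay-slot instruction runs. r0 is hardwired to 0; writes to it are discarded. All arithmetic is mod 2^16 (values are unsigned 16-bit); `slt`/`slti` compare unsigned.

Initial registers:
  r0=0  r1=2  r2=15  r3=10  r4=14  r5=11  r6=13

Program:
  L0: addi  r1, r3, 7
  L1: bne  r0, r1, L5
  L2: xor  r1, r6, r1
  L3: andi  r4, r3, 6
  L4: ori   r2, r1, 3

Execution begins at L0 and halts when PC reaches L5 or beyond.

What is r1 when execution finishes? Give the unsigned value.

PC=0  addi  r1, r3, 7        | r0=0 r1=17 r2=15 r3=10 r4=14 r5=11 r6=13
PC=1  bne  r0, r1, L5        | r0=0 r1=17 r2=15 r3=10 r4=14 r5=11 r6=13  [TAKEN]
PC=2  xor  r1, r6, r1        | r0=0 r1=28 r2=15 r3=10 r4=14 r5=11 r6=13

28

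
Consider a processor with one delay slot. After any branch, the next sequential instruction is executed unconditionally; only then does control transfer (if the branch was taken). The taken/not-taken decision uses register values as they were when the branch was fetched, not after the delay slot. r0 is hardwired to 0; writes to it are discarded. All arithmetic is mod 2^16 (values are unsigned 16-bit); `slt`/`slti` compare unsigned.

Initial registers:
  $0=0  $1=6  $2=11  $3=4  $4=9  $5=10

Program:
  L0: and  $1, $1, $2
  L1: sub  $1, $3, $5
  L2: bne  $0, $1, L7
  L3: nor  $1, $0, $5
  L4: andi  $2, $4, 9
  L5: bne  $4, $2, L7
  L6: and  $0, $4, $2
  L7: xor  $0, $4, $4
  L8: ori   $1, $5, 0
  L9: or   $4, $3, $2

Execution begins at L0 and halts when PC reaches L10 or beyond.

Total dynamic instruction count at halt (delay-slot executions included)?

7

PC=0  and  $1, $1, $2        | $0=0 $1=2 $2=11 $3=4 $4=9 $5=10
PC=1  sub  $1, $3, $5        | $0=0 $1=65530 $2=11 $3=4 $4=9 $5=10
PC=2  bne  $0, $1, L7        | $0=0 $1=65530 $2=11 $3=4 $4=9 $5=10  [TAKEN]
PC=3  nor  $1, $0, $5        | $0=0 $1=65525 $2=11 $3=4 $4=9 $5=10
PC=7  xor  $0, $4, $4        | $0=0 $1=65525 $2=11 $3=4 $4=9 $5=10
PC=8  ori   $1, $5, 0        | $0=0 $1=10 $2=11 $3=4 $4=9 $5=10
PC=9  or   $4, $3, $2        | $0=0 $1=10 $2=11 $3=4 $4=15 $5=10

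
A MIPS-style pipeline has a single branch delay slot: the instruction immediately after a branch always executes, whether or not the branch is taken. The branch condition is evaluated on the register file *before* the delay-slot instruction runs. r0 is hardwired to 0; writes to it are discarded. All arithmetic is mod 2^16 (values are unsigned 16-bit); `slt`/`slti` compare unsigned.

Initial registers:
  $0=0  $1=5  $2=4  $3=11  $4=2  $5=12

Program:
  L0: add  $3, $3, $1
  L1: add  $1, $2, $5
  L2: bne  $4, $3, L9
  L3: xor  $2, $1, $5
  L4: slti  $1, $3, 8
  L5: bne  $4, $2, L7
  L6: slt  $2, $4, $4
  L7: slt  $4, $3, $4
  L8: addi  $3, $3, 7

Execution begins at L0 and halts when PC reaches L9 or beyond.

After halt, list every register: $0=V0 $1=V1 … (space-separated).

$0=0 $1=16 $2=28 $3=16 $4=2 $5=12

  step pc=0: add  $3, $3, $1  regs=(0,5,4,16,2,12)
  step pc=1: add  $1, $2, $5  regs=(0,16,4,16,2,12)
  step pc=2: bne  $4, $3, L9  cond=T  regs=(0,16,4,16,2,12)
  step pc=3: xor  $2, $1, $5  regs=(0,16,28,16,2,12)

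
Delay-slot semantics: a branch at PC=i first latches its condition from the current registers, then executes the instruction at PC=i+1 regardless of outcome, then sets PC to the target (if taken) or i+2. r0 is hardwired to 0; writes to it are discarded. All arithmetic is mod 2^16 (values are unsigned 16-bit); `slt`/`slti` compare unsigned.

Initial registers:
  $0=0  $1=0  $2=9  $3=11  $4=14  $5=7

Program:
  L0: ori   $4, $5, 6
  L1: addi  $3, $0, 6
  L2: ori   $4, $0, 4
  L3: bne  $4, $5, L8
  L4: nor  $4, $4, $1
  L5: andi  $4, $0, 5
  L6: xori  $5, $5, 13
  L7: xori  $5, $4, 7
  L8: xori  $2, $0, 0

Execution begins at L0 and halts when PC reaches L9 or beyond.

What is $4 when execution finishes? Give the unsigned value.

65531

#0 ori   $4, $5, 6 ; 0/0/9/11/7/7
#1 addi  $3, $0, 6 ; 0/0/9/6/7/7
#2 ori   $4, $0, 4 ; 0/0/9/6/4/7
#3 bne  $4, $5, L8 ; 0/0/9/6/4/7 ; →target
#4 nor  $4, $4, $1 ; 0/0/9/6/65531/7
#8 xori  $2, $0, 0 ; 0/0/0/6/65531/7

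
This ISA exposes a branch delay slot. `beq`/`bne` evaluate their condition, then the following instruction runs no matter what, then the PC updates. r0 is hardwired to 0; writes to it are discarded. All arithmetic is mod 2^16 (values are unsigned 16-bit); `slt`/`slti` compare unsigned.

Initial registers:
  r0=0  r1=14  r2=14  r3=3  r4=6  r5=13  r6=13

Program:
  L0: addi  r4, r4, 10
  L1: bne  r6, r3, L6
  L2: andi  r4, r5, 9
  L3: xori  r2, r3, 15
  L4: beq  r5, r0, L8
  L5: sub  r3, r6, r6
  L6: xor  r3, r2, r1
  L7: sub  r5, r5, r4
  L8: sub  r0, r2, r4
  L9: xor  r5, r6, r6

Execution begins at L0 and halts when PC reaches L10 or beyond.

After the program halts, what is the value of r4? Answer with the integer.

9

  step pc=0: addi  r4, r4, 10  regs=(0,14,14,3,16,13,13)
  step pc=1: bne  r6, r3, L6  cond=T  regs=(0,14,14,3,16,13,13)
  step pc=2: andi  r4, r5, 9  regs=(0,14,14,3,9,13,13)
  step pc=6: xor  r3, r2, r1  regs=(0,14,14,0,9,13,13)
  step pc=7: sub  r5, r5, r4  regs=(0,14,14,0,9,4,13)
  step pc=8: sub  r0, r2, r4  regs=(0,14,14,0,9,4,13)
  step pc=9: xor  r5, r6, r6  regs=(0,14,14,0,9,0,13)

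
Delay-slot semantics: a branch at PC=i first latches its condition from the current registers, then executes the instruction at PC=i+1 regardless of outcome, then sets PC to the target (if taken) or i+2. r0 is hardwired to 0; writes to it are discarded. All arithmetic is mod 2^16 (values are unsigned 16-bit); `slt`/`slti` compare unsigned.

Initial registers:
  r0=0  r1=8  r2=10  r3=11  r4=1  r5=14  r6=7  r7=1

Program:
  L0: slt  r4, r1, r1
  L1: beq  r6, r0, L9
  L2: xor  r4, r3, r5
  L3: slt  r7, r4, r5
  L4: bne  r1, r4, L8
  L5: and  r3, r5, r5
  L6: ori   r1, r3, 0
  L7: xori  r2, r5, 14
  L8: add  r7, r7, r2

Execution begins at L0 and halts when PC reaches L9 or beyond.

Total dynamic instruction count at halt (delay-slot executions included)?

7

#0 slt  r4, r1, r1 ; 0/8/10/11/0/14/7/1
#1 beq  r6, r0, L9 ; 0/8/10/11/0/14/7/1 ; →fallthru
#2 xor  r4, r3, r5 ; 0/8/10/11/5/14/7/1
#3 slt  r7, r4, r5 ; 0/8/10/11/5/14/7/1
#4 bne  r1, r4, L8 ; 0/8/10/11/5/14/7/1 ; →target
#5 and  r3, r5, r5 ; 0/8/10/14/5/14/7/1
#8 add  r7, r7, r2 ; 0/8/10/14/5/14/7/11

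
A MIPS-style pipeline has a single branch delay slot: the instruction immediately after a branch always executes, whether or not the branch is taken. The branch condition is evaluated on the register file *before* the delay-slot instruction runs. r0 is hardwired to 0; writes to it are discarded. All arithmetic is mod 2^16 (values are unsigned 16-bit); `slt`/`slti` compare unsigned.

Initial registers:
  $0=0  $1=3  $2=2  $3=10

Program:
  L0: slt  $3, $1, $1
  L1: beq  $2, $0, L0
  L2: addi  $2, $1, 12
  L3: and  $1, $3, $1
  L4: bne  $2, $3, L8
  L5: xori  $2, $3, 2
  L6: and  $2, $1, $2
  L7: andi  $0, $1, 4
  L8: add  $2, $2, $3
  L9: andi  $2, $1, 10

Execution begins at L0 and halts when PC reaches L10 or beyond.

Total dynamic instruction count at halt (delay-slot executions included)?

8

[0] slt  $3, $1, $1  →  {$0:0, $1:3, $2:2, $3:0}
[1] beq  $2, $0, L0  →  {$0:0, $1:3, $2:2, $3:0}  ⟨branch fallthrough⟩
[2] addi  $2, $1, 12  →  {$0:0, $1:3, $2:15, $3:0}
[3] and  $1, $3, $1  →  {$0:0, $1:0, $2:15, $3:0}
[4] bne  $2, $3, L8  →  {$0:0, $1:0, $2:15, $3:0}  ⟨branch taken⟩
[5] xori  $2, $3, 2  →  {$0:0, $1:0, $2:2, $3:0}
[8] add  $2, $2, $3  →  {$0:0, $1:0, $2:2, $3:0}
[9] andi  $2, $1, 10  →  {$0:0, $1:0, $2:0, $3:0}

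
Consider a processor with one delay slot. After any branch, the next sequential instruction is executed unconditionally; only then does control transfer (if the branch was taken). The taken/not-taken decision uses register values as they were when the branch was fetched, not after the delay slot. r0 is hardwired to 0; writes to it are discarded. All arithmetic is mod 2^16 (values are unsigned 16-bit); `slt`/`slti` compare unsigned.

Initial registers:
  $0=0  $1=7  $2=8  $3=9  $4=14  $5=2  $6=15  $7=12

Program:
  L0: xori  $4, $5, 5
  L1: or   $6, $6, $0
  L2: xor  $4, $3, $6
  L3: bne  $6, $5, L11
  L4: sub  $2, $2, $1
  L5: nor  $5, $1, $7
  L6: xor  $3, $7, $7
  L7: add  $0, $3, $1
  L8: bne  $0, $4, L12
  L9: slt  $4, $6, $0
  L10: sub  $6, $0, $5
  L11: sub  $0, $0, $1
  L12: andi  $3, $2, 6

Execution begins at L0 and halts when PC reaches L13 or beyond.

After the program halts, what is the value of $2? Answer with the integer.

1

PC=0  xori  $4, $5, 5        | $0=0 $1=7 $2=8 $3=9 $4=7 $5=2 $6=15 $7=12
PC=1  or   $6, $6, $0        | $0=0 $1=7 $2=8 $3=9 $4=7 $5=2 $6=15 $7=12
PC=2  xor  $4, $3, $6        | $0=0 $1=7 $2=8 $3=9 $4=6 $5=2 $6=15 $7=12
PC=3  bne  $6, $5, L11       | $0=0 $1=7 $2=8 $3=9 $4=6 $5=2 $6=15 $7=12  [TAKEN]
PC=4  sub  $2, $2, $1        | $0=0 $1=7 $2=1 $3=9 $4=6 $5=2 $6=15 $7=12
PC=11 sub  $0, $0, $1        | $0=0 $1=7 $2=1 $3=9 $4=6 $5=2 $6=15 $7=12
PC=12 andi  $3, $2, 6        | $0=0 $1=7 $2=1 $3=0 $4=6 $5=2 $6=15 $7=12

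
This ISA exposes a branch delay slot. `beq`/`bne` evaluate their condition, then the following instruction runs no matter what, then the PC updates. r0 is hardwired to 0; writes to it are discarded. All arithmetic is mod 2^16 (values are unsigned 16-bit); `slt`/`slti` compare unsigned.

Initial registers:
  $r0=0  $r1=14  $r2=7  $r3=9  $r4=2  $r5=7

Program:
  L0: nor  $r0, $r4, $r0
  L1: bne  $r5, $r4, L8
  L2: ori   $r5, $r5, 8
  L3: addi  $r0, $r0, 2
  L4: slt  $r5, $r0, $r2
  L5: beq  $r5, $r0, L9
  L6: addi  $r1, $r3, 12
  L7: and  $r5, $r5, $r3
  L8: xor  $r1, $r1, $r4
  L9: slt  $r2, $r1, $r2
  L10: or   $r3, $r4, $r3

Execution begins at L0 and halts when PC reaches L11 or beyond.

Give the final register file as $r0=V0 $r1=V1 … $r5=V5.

#0 nor  $r0, $r4, $r0 ; 0/14/7/9/2/7
#1 bne  $r5, $r4, L8 ; 0/14/7/9/2/7 ; →target
#2 ori   $r5, $r5, 8 ; 0/14/7/9/2/15
#8 xor  $r1, $r1, $r4 ; 0/12/7/9/2/15
#9 slt  $r2, $r1, $r2 ; 0/12/0/9/2/15
#10 or   $r3, $r4, $r3 ; 0/12/0/11/2/15

$r0=0 $r1=12 $r2=0 $r3=11 $r4=2 $r5=15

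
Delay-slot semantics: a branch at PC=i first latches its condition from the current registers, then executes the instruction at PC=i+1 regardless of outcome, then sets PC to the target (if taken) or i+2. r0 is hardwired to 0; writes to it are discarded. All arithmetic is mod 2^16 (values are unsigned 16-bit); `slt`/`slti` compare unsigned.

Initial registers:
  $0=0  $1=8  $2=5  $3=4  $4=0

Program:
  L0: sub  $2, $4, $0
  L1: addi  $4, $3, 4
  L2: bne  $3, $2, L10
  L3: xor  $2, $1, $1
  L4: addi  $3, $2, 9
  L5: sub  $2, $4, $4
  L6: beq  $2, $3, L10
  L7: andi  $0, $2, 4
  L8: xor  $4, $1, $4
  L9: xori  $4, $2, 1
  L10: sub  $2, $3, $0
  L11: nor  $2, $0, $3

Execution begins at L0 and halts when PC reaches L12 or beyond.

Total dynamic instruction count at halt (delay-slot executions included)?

6

#0 sub  $2, $4, $0 ; 0/8/0/4/0
#1 addi  $4, $3, 4 ; 0/8/0/4/8
#2 bne  $3, $2, L10 ; 0/8/0/4/8 ; →target
#3 xor  $2, $1, $1 ; 0/8/0/4/8
#10 sub  $2, $3, $0 ; 0/8/4/4/8
#11 nor  $2, $0, $3 ; 0/8/65531/4/8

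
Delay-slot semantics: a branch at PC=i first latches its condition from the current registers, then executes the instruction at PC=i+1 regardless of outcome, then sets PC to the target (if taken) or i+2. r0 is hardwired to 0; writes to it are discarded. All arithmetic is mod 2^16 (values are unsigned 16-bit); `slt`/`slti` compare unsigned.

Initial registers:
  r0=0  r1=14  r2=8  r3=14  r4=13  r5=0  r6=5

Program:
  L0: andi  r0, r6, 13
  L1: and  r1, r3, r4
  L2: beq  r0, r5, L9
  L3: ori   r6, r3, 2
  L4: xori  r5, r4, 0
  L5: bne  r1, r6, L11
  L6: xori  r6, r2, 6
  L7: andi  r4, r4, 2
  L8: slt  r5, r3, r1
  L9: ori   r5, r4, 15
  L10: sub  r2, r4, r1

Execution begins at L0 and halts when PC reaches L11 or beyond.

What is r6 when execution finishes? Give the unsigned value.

14

#0 andi  r0, r6, 13 ; 0/14/8/14/13/0/5
#1 and  r1, r3, r4 ; 0/12/8/14/13/0/5
#2 beq  r0, r5, L9 ; 0/12/8/14/13/0/5 ; →target
#3 ori   r6, r3, 2 ; 0/12/8/14/13/0/14
#9 ori   r5, r4, 15 ; 0/12/8/14/13/15/14
#10 sub  r2, r4, r1 ; 0/12/1/14/13/15/14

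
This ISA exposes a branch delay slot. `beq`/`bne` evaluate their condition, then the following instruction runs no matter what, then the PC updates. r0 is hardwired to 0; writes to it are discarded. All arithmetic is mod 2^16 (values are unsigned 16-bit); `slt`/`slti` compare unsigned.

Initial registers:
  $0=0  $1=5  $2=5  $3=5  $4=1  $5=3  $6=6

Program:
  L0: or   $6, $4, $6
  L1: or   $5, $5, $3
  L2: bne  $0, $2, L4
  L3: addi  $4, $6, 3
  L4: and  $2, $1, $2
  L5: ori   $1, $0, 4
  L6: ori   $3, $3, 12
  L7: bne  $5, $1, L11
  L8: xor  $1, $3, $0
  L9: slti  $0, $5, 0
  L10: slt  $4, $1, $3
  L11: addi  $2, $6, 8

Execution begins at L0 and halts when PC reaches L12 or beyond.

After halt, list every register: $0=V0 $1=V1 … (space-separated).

[0] or   $6, $4, $6  →  {$0:0, $1:5, $2:5, $3:5, $4:1, $5:3, $6:7}
[1] or   $5, $5, $3  →  {$0:0, $1:5, $2:5, $3:5, $4:1, $5:7, $6:7}
[2] bne  $0, $2, L4  →  {$0:0, $1:5, $2:5, $3:5, $4:1, $5:7, $6:7}  ⟨branch taken⟩
[3] addi  $4, $6, 3  →  {$0:0, $1:5, $2:5, $3:5, $4:10, $5:7, $6:7}
[4] and  $2, $1, $2  →  {$0:0, $1:5, $2:5, $3:5, $4:10, $5:7, $6:7}
[5] ori   $1, $0, 4  →  {$0:0, $1:4, $2:5, $3:5, $4:10, $5:7, $6:7}
[6] ori   $3, $3, 12  →  {$0:0, $1:4, $2:5, $3:13, $4:10, $5:7, $6:7}
[7] bne  $5, $1, L11  →  {$0:0, $1:4, $2:5, $3:13, $4:10, $5:7, $6:7}  ⟨branch taken⟩
[8] xor  $1, $3, $0  →  {$0:0, $1:13, $2:5, $3:13, $4:10, $5:7, $6:7}
[11] addi  $2, $6, 8  →  {$0:0, $1:13, $2:15, $3:13, $4:10, $5:7, $6:7}

$0=0 $1=13 $2=15 $3=13 $4=10 $5=7 $6=7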